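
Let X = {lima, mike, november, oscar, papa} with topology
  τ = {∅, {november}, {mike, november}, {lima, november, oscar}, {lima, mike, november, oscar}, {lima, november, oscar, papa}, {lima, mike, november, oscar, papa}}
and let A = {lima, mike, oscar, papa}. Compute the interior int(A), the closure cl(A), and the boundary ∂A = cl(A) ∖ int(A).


int(A) = ∅, cl(A) = {lima, mike, oscar, papa}, ∂A = {lima, mike, oscar, papa}.

Closed sets in (X, τ) are complements of opens:
  closed(X, τ) = {∅, {mike}, {papa}, {mike, papa}, {lima, oscar, papa}, {lima, mike, oscar, papa}, {lima, mike, november, oscar, papa}}.
int(A) = ⋃ {U ∈ τ : U ⊆ A}. Opens contained in A: ∅.
Taking the union of these: int(A) = ∅.
cl(A) = ⋂ {C closed : A ⊆ C}. Closed sets containing A: {lima, mike, oscar, papa}, {lima, mike, november, oscar, papa}.
Intersecting these: cl(A) = {lima, mike, oscar, papa}.
∂A = cl(A) ∖ int(A) = {lima, mike, oscar, papa} ∖ ∅ = {lima, mike, oscar, papa}.


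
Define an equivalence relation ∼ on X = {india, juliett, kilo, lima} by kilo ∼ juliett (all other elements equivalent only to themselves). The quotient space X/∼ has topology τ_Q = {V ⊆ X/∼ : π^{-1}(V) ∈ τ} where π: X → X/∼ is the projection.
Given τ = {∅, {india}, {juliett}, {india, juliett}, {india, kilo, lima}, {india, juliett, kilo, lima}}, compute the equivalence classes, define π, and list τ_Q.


X/∼ = {[india], [juliett=kilo], [lima]}; |τ_Q| = 3.

Equivalence classes: [india], [juliett=kilo], [lima].
Quotient map π: X → X/∼ sends india ↦ [india], juliett ↦ [juliett=kilo], kilo ↦ [juliett=kilo], lima ↦ [lima].
For each subset V ⊆ X/∼, compute π^{-1}(V) ⊆ X and check whether π^{-1}(V) ∈ τ. V is open in τ_Q iff π^{-1}(V) ∈ τ.
  V = {}: π^{-1}(V) = ∅ ∈ τ ✓.
  V = {[india]}: π^{-1}(V) = {india} ∈ τ ✓.
  V = {[juliett=kilo]}: π^{-1}(V) = {juliett, kilo} ∉ τ ✗.
  V = {[india], [juliett=kilo]}: π^{-1}(V) = {india, juliett, kilo} ∉ τ ✗.
  V = {[lima]}: π^{-1}(V) = {lima} ∉ τ ✗.
  V = {[india], [lima]}: π^{-1}(V) = {india, lima} ∉ τ ✗.
  V = {[juliett=kilo], [lima]}: π^{-1}(V) = {juliett, kilo, lima} ∉ τ ✗.
  V = {[india], [juliett=kilo], [lima]}: π^{-1}(V) = {india, juliett, kilo, lima} ∈ τ ✓.
Open sets in the quotient: τ_Q = {{}, {[india]}, {[india], [juliett=kilo], [lima]}} (3 elements).


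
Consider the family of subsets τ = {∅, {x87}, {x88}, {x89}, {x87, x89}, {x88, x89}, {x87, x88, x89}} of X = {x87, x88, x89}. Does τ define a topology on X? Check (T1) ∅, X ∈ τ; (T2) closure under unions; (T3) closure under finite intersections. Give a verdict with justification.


τ is NOT a topology on X.

Axiom (T1): ∅ ∈ τ? Yes; X ∈ τ? Yes.
Axiom (T2/T3): check pairwise unions and intersections of members of τ.
Counterexample for (T2): {x87} ∪ {x88} = {x87, x88} ∉ τ. Therefore τ is NOT a topology.


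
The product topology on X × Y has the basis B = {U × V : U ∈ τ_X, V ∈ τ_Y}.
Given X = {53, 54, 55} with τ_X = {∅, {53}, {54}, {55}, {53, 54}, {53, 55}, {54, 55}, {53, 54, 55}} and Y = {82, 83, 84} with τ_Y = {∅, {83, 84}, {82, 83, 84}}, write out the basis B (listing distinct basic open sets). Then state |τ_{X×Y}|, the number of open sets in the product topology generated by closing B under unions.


Basis B = {∅ × ∅, {53} × {83, 84}, {54} × {83, 84}, {55} × {83, 84}, {53} × {82, 83, 84}, {54} × {82, 83, 84}, {55} × {82, 83, 84}, {53, 54} × {83, 84}, {53, 55} × {83, 84}, {54, 55} × {83, 84}, {53, 54} × {82, 83, 84}, {53, 55} × {82, 83, 84}, {53, 54, 55} × {83, 84}, {54, 55} × {82, 83, 84}, {53, 54, 55} × {82, 83, 84}}; |τ_{X×Y}| = 27.

Enumerate products U × V with U ∈ τ_X, V ∈ τ_Y (deduplicated):
  ∅ × ∅ = {} (∅)
  {53} × {83, 84} = {(53,83), (53,84)}
  {54} × {83, 84} = {(54,83), (54,84)}
  {55} × {83, 84} = {(55,83), (55,84)}
  {53} × {82, 83, 84} = {(53,82), (53,83), (53,84)}
  {54} × {82, 83, 84} = {(54,82), (54,83), (54,84)}
  {55} × {82, 83, 84} = {(55,82), (55,83), (55,84)}
  {53, 54} × {83, 84} = {(53,83), (53,84), (54,83), (54,84)}
  {53, 55} × {83, 84} = {(53,83), (53,84), (55,83), (55,84)}
  {54, 55} × {83, 84} = {(54,83), (54,84), (55,83), (55,84)}
  {53, 54} × {82, 83, 84} = {(53,82), (53,83), (53,84), (54,82), (54,83), (54,84)}
  {53, 55} × {82, 83, 84} = {(53,82), (53,83), (53,84), (55,82), (55,83), (55,84)}
  {53, 54, 55} × {83, 84} = {(53,83), (53,84), (54,83), (54,84), (55,83), (55,84)}
  {54, 55} × {82, 83, 84} = {(54,82), (54,83), (54,84), (55,82), (55,83), (55,84)}
  {53, 54, 55} × {82, 83, 84} = {(53,82), (53,83), (53,84), (54,82), (54,83), (54,84), (55,82), (55,83), (55,84)}
These 15 distinct sets form the basis B.
Close under arbitrary unions to get τ_{X×Y}; counting gives |τ_{X×Y}| = 27.


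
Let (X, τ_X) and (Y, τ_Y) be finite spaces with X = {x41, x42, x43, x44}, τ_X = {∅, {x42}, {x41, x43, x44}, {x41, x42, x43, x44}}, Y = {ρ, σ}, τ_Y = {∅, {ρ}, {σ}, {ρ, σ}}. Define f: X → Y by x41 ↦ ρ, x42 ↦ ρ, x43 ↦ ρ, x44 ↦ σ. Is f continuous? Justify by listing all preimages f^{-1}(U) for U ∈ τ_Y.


f is NOT continuous.

Compute f^{-1}(U) for each U ∈ τ_Y:
  U = ∅: f^{-1}(U) = ∅ ∈ τ_X ✓.
  U = {ρ}: f^{-1}(U) = {x41, x42, x43} ∉ τ_X ✗.
  U = {σ}: f^{-1}(U) = {x44} ∉ τ_X ✗.
  U = {ρ, σ}: f^{-1}(U) = {x41, x42, x43, x44} ∈ τ_X ✓.
Found U = {ρ} with f^{-1}(U) = {x41, x42, x43} not in τ_X. Therefore f is NOT continuous.


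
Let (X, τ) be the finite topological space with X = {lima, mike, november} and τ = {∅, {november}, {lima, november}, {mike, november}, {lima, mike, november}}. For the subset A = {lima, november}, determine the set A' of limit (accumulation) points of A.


A' = {lima, mike}

For each x ∈ X, list the open sets U ∈ τ with x ∈ U, then check whether U ∩ (A ∖ {x}) ≠ ∅ for every such U.
  x = lima: opens ∋ x are {lima, november}, {lima, mike, november}; each meets A ∖ {lima}, so x IS a limit point.
  x = mike: opens ∋ x are {mike, november}, {lima, mike, november}; each meets A ∖ {mike}, so x IS a limit point.
  x = november: open {november} ∋ x has {november} ∩ (A ∖ {november}) = ∅, so x is NOT a limit point.
Collecting: A' = {lima, mike}.


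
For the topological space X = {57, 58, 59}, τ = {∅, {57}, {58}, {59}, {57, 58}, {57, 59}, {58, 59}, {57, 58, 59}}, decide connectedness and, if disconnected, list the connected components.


(X, τ) is disconnected; components = [{57}, {58}, {59}].

Find clopen sets (U ∈ τ with X ∖ U ∈ τ):
  U = ∅, X ∖ U = {57, 58, 59} — both open, so U is clopen.
  U = {57}, X ∖ U = {58, 59} — both open, so U is clopen.
  U = {58}, X ∖ U = {57, 59} — both open, so U is clopen.
  U = {59}, X ∖ U = {57, 58} — both open, so U is clopen.
  U = {57, 58}, X ∖ U = {59} — both open, so U is clopen.
  U = {57, 59}, X ∖ U = {58} — both open, so U is clopen.
  U = {58, 59}, X ∖ U = {57} — both open, so U is clopen.
  U = {57, 58, 59}, X ∖ U = ∅ — both open, so U is clopen.
Nontrivial clopen(s) exist: e.g. {57}. So (X, τ) is disconnected.
Compute connected components by grouping points that agree on all clopens:
  component: {57}
  component: {58}
  component: {59}


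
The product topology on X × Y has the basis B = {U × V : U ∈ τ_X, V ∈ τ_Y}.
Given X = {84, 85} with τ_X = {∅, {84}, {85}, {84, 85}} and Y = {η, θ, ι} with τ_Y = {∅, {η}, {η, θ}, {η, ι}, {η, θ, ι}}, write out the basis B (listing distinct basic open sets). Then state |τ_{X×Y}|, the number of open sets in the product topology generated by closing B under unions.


Basis B = {∅ × ∅, {84} × {η}, {85} × {η}, {84} × {η, θ}, {84} × {η, ι}, {84, 85} × {η}, {85} × {η, θ}, {85} × {η, ι}, {84} × {η, θ, ι}, {85} × {η, θ, ι}, {84, 85} × {η, θ}, {84, 85} × {η, ι}, {84, 85} × {η, θ, ι}}; |τ_{X×Y}| = 25.

Enumerate products U × V with U ∈ τ_X, V ∈ τ_Y (deduplicated):
  ∅ × ∅ = {} (∅)
  {84} × {η} = {(84,η)}
  {85} × {η} = {(85,η)}
  {84} × {η, θ} = {(84,η), (84,θ)}
  {84} × {η, ι} = {(84,η), (84,ι)}
  {84, 85} × {η} = {(84,η), (85,η)}
  {85} × {η, θ} = {(85,η), (85,θ)}
  {85} × {η, ι} = {(85,η), (85,ι)}
  {84} × {η, θ, ι} = {(84,η), (84,θ), (84,ι)}
  {85} × {η, θ, ι} = {(85,η), (85,θ), (85,ι)}
  {84, 85} × {η, θ} = {(84,η), (84,θ), (85,η), (85,θ)}
  {84, 85} × {η, ι} = {(84,η), (84,ι), (85,η), (85,ι)}
  {84, 85} × {η, θ, ι} = {(84,η), (84,θ), (84,ι), (85,η), (85,θ), (85,ι)}
These 13 distinct sets form the basis B.
Close under arbitrary unions to get τ_{X×Y}; counting gives |τ_{X×Y}| = 25.


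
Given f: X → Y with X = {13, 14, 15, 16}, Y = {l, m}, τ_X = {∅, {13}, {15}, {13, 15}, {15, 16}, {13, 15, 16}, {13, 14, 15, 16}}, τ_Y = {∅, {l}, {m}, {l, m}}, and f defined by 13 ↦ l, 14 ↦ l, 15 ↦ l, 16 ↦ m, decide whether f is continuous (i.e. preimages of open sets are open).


f is NOT continuous.

Compute f^{-1}(U) for each U ∈ τ_Y:
  U = ∅: f^{-1}(U) = ∅ ∈ τ_X ✓.
  U = {l}: f^{-1}(U) = {13, 14, 15} ∉ τ_X ✗.
  U = {m}: f^{-1}(U) = {16} ∉ τ_X ✗.
  U = {l, m}: f^{-1}(U) = {13, 14, 15, 16} ∈ τ_X ✓.
Found U = {l} with f^{-1}(U) = {13, 14, 15} not in τ_X. Therefore f is NOT continuous.


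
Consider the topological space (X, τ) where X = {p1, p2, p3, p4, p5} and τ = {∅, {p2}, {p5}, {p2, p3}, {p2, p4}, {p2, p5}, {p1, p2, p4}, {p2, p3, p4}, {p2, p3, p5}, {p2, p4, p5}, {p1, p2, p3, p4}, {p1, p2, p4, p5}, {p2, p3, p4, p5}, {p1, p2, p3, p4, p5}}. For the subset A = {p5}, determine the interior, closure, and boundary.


int(A) = {p5}, cl(A) = {p5}, ∂A = ∅.

Closed sets in (X, τ) are complements of opens:
  closed(X, τ) = {∅, {p1}, {p3}, {p5}, {p1, p3}, {p1, p4}, {p1, p5}, {p3, p5}, {p1, p3, p4}, {p1, p3, p5}, {p1, p4, p5}, {p1, p2, p3, p4}, {p1, p3, p4, p5}, {p1, p2, p3, p4, p5}}.
int(A) = ⋃ {U ∈ τ : U ⊆ A}. Opens contained in A: ∅, {p5}.
Taking the union of these: int(A) = {p5}.
cl(A) = ⋂ {C closed : A ⊆ C}. Closed sets containing A: {p5}, {p1, p5}, {p3, p5}, {p1, p3, p5}, {p1, p4, p5}, {p1, p3, p4, p5}, {p1, p2, p3, p4, p5}.
Intersecting these: cl(A) = {p5}.
∂A = cl(A) ∖ int(A) = {p5} ∖ {p5} = ∅.


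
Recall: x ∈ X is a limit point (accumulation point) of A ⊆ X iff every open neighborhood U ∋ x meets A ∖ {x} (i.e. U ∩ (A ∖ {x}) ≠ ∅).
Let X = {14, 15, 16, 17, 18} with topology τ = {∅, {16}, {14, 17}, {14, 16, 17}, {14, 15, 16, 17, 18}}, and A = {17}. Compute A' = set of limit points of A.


A' = {14, 15, 18}

For each x ∈ X, list the open sets U ∈ τ with x ∈ U, then check whether U ∩ (A ∖ {x}) ≠ ∅ for every such U.
  x = 14: opens ∋ x are {14, 17}, {14, 16, 17}, {14, 15, 16, 17, 18}; each meets A ∖ {14}, so x IS a limit point.
  x = 15: opens ∋ x are {14, 15, 16, 17, 18}; each meets A ∖ {15}, so x IS a limit point.
  x = 16: open {16} ∋ x has {16} ∩ (A ∖ {16}) = ∅, so x is NOT a limit point.
  x = 17: open {14, 17} ∋ x has {14, 17} ∩ (A ∖ {17}) = ∅, so x is NOT a limit point.
  x = 18: opens ∋ x are {14, 15, 16, 17, 18}; each meets A ∖ {18}, so x IS a limit point.
Collecting: A' = {14, 15, 18}.


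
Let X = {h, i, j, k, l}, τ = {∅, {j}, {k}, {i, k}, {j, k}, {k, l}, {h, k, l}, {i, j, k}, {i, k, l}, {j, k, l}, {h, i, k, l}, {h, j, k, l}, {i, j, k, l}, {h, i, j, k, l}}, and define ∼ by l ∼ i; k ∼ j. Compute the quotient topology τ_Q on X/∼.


X/∼ = {[h], [i=l], [j=k]}; |τ_Q| = 4.

Equivalence classes: [h], [i=l], [j=k].
Quotient map π: X → X/∼ sends h ↦ [h], i ↦ [i=l], j ↦ [j=k], k ↦ [j=k], l ↦ [i=l].
For each subset V ⊆ X/∼, compute π^{-1}(V) ⊆ X and check whether π^{-1}(V) ∈ τ. V is open in τ_Q iff π^{-1}(V) ∈ τ.
  V = {}: π^{-1}(V) = ∅ ∈ τ ✓.
  V = {[h]}: π^{-1}(V) = {h} ∉ τ ✗.
  V = {[i=l]}: π^{-1}(V) = {i, l} ∉ τ ✗.
  V = {[h], [i=l]}: π^{-1}(V) = {h, i, l} ∉ τ ✗.
  V = {[j=k]}: π^{-1}(V) = {j, k} ∈ τ ✓.
  V = {[h], [j=k]}: π^{-1}(V) = {h, j, k} ∉ τ ✗.
  V = {[i=l], [j=k]}: π^{-1}(V) = {i, j, k, l} ∈ τ ✓.
  V = {[h], [i=l], [j=k]}: π^{-1}(V) = {h, i, j, k, l} ∈ τ ✓.
Open sets in the quotient: τ_Q = {{}, {[j=k]}, {[i=l], [j=k]}, {[h], [i=l], [j=k]}} (4 elements).


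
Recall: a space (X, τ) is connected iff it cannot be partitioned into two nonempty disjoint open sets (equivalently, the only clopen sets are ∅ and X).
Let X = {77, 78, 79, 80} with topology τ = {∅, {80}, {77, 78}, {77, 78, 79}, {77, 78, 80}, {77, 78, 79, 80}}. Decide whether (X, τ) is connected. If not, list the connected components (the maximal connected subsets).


(X, τ) is disconnected; components = [{80}, {77, 78, 79}].

Find clopen sets (U ∈ τ with X ∖ U ∈ τ):
  U = ∅, X ∖ U = {77, 78, 79, 80} — both open, so U is clopen.
  U = {80}, X ∖ U = {77, 78, 79} — both open, so U is clopen.
  U = {77, 78, 79}, X ∖ U = {80} — both open, so U is clopen.
  U = {77, 78, 79, 80}, X ∖ U = ∅ — both open, so U is clopen.
Nontrivial clopen(s) exist: e.g. {77, 78, 79}. So (X, τ) is disconnected.
Compute connected components by grouping points that agree on all clopens:
  component: {80}
  component: {77, 78, 79}


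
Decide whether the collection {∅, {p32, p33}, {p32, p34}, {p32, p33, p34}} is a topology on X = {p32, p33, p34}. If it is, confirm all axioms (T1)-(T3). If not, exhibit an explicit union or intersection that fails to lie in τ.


τ is NOT a topology on X.

Axiom (T1): ∅ ∈ τ? Yes; X ∈ τ? Yes.
Axiom (T2/T3): check pairwise unions and intersections of members of τ.
Counterexample for (T3): {p32, p33} ∩ {p32, p34} = {p32} ∉ τ. Therefore τ is NOT a topology.


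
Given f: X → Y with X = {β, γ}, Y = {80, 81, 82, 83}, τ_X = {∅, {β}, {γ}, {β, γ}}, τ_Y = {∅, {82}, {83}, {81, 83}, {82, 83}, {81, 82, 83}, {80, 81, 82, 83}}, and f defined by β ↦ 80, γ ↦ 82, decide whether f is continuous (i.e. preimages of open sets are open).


f IS continuous.

Compute f^{-1}(U) for each U ∈ τ_Y:
  U = ∅: f^{-1}(U) = ∅ ∈ τ_X ✓.
  U = {82}: f^{-1}(U) = {γ} ∈ τ_X ✓.
  U = {83}: f^{-1}(U) = ∅ ∈ τ_X ✓.
  U = {81, 83}: f^{-1}(U) = ∅ ∈ τ_X ✓.
  U = {82, 83}: f^{-1}(U) = {γ} ∈ τ_X ✓.
  U = {81, 82, 83}: f^{-1}(U) = {γ} ∈ τ_X ✓.
  U = {80, 81, 82, 83}: f^{-1}(U) = {β, γ} ∈ τ_X ✓.
Every preimage lies in τ_X, so f IS continuous.


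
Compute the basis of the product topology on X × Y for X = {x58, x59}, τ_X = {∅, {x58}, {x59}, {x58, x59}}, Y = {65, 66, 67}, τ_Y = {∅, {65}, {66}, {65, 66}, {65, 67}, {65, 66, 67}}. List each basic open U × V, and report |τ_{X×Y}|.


Basis B = {∅ × ∅, {x58} × {65}, {x58} × {66}, {x59} × {65}, {x59} × {66}, {x58} × {65, 66}, {x58} × {65, 67}, {x58, x59} × {65}, {x58, x59} × {66}, {x59} × {65, 66}, {x59} × {65, 67}, {x58} × {65, 66, 67}, {x59} × {65, 66, 67}, {x58, x59} × {65, 66}, {x58, x59} × {65, 67}, {x58, x59} × {65, 66, 67}}; |τ_{X×Y}| = 36.

Enumerate products U × V with U ∈ τ_X, V ∈ τ_Y (deduplicated):
  ∅ × ∅ = {} (∅)
  {x58} × {65} = {(x58,65)}
  {x58} × {66} = {(x58,66)}
  {x59} × {65} = {(x59,65)}
  {x59} × {66} = {(x59,66)}
  {x58} × {65, 66} = {(x58,65), (x58,66)}
  {x58} × {65, 67} = {(x58,65), (x58,67)}
  {x58, x59} × {65} = {(x58,65), (x59,65)}
  {x58, x59} × {66} = {(x58,66), (x59,66)}
  {x59} × {65, 66} = {(x59,65), (x59,66)}
  {x59} × {65, 67} = {(x59,65), (x59,67)}
  {x58} × {65, 66, 67} = {(x58,65), (x58,66), (x58,67)}
  {x59} × {65, 66, 67} = {(x59,65), (x59,66), (x59,67)}
  {x58, x59} × {65, 66} = {(x58,65), (x58,66), (x59,65), (x59,66)}
  {x58, x59} × {65, 67} = {(x58,65), (x58,67), (x59,65), (x59,67)}
  {x58, x59} × {65, 66, 67} = {(x58,65), (x58,66), (x58,67), (x59,65), (x59,66), (x59,67)}
These 16 distinct sets form the basis B.
Close under arbitrary unions to get τ_{X×Y}; counting gives |τ_{X×Y}| = 36.


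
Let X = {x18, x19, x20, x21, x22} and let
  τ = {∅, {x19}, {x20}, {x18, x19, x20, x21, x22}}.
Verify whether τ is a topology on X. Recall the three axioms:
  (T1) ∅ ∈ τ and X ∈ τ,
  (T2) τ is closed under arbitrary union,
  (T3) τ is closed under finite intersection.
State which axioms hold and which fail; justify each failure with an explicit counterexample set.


τ is NOT a topology on X.

Axiom (T1): ∅ ∈ τ? Yes; X ∈ τ? Yes.
Axiom (T2/T3): check pairwise unions and intersections of members of τ.
Counterexample for (T2): {x19} ∪ {x20} = {x19, x20} ∉ τ. Therefore τ is NOT a topology.


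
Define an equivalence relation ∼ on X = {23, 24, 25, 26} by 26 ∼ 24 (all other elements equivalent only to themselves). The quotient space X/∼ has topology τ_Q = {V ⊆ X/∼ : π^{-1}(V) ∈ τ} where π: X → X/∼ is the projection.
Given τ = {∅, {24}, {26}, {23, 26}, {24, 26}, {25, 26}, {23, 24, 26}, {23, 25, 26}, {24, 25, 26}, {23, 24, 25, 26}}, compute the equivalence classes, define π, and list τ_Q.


X/∼ = {[23], [24=26], [25]}; |τ_Q| = 5.

Equivalence classes: [23], [24=26], [25].
Quotient map π: X → X/∼ sends 23 ↦ [23], 24 ↦ [24=26], 25 ↦ [25], 26 ↦ [24=26].
For each subset V ⊆ X/∼, compute π^{-1}(V) ⊆ X and check whether π^{-1}(V) ∈ τ. V is open in τ_Q iff π^{-1}(V) ∈ τ.
  V = {}: π^{-1}(V) = ∅ ∈ τ ✓.
  V = {[23]}: π^{-1}(V) = {23} ∉ τ ✗.
  V = {[24=26]}: π^{-1}(V) = {24, 26} ∈ τ ✓.
  V = {[23], [24=26]}: π^{-1}(V) = {23, 24, 26} ∈ τ ✓.
  V = {[25]}: π^{-1}(V) = {25} ∉ τ ✗.
  V = {[23], [25]}: π^{-1}(V) = {23, 25} ∉ τ ✗.
  V = {[24=26], [25]}: π^{-1}(V) = {24, 25, 26} ∈ τ ✓.
  V = {[23], [24=26], [25]}: π^{-1}(V) = {23, 24, 25, 26} ∈ τ ✓.
Open sets in the quotient: τ_Q = {{}, {[24=26]}, {[23], [24=26]}, {[24=26], [25]}, {[23], [24=26], [25]}} (5 elements).


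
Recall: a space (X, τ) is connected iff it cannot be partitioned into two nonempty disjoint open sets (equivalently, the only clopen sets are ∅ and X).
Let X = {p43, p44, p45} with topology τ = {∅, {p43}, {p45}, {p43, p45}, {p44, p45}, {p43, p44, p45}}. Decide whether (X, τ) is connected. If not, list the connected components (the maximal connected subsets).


(X, τ) is disconnected; components = [{p43}, {p44, p45}].

Find clopen sets (U ∈ τ with X ∖ U ∈ τ):
  U = ∅, X ∖ U = {p43, p44, p45} — both open, so U is clopen.
  U = {p43}, X ∖ U = {p44, p45} — both open, so U is clopen.
  U = {p44, p45}, X ∖ U = {p43} — both open, so U is clopen.
  U = {p43, p44, p45}, X ∖ U = ∅ — both open, so U is clopen.
Nontrivial clopen(s) exist: e.g. {p43}. So (X, τ) is disconnected.
Compute connected components by grouping points that agree on all clopens:
  component: {p43}
  component: {p44, p45}


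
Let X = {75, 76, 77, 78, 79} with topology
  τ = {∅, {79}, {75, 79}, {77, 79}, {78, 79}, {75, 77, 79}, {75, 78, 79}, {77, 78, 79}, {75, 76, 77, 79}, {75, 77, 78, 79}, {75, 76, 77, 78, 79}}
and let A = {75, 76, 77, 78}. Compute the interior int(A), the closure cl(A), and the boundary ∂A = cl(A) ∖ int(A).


int(A) = ∅, cl(A) = {75, 76, 77, 78}, ∂A = {75, 76, 77, 78}.

Closed sets in (X, τ) are complements of opens:
  closed(X, τ) = {∅, {76}, {78}, {75, 76}, {76, 77}, {76, 78}, {75, 76, 77}, {75, 76, 78}, {76, 77, 78}, {75, 76, 77, 78}, {75, 76, 77, 78, 79}}.
int(A) = ⋃ {U ∈ τ : U ⊆ A}. Opens contained in A: ∅.
Taking the union of these: int(A) = ∅.
cl(A) = ⋂ {C closed : A ⊆ C}. Closed sets containing A: {75, 76, 77, 78}, {75, 76, 77, 78, 79}.
Intersecting these: cl(A) = {75, 76, 77, 78}.
∂A = cl(A) ∖ int(A) = {75, 76, 77, 78} ∖ ∅ = {75, 76, 77, 78}.


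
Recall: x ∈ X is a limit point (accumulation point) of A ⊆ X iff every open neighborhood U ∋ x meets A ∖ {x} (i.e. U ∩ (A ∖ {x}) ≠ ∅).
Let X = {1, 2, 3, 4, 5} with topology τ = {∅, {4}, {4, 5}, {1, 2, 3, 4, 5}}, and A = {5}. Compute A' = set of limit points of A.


A' = {1, 2, 3}

For each x ∈ X, list the open sets U ∈ τ with x ∈ U, then check whether U ∩ (A ∖ {x}) ≠ ∅ for every such U.
  x = 1: opens ∋ x are {1, 2, 3, 4, 5}; each meets A ∖ {1}, so x IS a limit point.
  x = 2: opens ∋ x are {1, 2, 3, 4, 5}; each meets A ∖ {2}, so x IS a limit point.
  x = 3: opens ∋ x are {1, 2, 3, 4, 5}; each meets A ∖ {3}, so x IS a limit point.
  x = 4: open {4} ∋ x has {4} ∩ (A ∖ {4}) = ∅, so x is NOT a limit point.
  x = 5: open {4, 5} ∋ x has {4, 5} ∩ (A ∖ {5}) = ∅, so x is NOT a limit point.
Collecting: A' = {1, 2, 3}.


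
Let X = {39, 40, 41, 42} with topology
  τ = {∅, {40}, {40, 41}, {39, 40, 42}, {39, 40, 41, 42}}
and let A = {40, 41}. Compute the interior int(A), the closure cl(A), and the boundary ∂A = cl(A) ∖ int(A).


int(A) = {40, 41}, cl(A) = {39, 40, 41, 42}, ∂A = {39, 42}.

Closed sets in (X, τ) are complements of opens:
  closed(X, τ) = {∅, {41}, {39, 42}, {39, 41, 42}, {39, 40, 41, 42}}.
int(A) = ⋃ {U ∈ τ : U ⊆ A}. Opens contained in A: ∅, {40}, {40, 41}.
Taking the union of these: int(A) = {40, 41}.
cl(A) = ⋂ {C closed : A ⊆ C}. Closed sets containing A: {39, 40, 41, 42}.
Intersecting these: cl(A) = {39, 40, 41, 42}.
∂A = cl(A) ∖ int(A) = {39, 40, 41, 42} ∖ {40, 41} = {39, 42}.


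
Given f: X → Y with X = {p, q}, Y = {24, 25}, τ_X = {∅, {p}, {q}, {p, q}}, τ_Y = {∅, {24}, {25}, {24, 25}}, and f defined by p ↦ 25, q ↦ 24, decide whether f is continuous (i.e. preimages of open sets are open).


f IS continuous.

Compute f^{-1}(U) for each U ∈ τ_Y:
  U = ∅: f^{-1}(U) = ∅ ∈ τ_X ✓.
  U = {24}: f^{-1}(U) = {q} ∈ τ_X ✓.
  U = {25}: f^{-1}(U) = {p} ∈ τ_X ✓.
  U = {24, 25}: f^{-1}(U) = {p, q} ∈ τ_X ✓.
Every preimage lies in τ_X, so f IS continuous.


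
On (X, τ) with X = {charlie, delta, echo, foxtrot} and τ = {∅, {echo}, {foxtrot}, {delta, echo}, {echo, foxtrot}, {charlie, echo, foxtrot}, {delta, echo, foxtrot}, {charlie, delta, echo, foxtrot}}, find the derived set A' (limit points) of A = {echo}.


A' = {charlie, delta}

For each x ∈ X, list the open sets U ∈ τ with x ∈ U, then check whether U ∩ (A ∖ {x}) ≠ ∅ for every such U.
  x = charlie: opens ∋ x are {charlie, echo, foxtrot}, {charlie, delta, echo, foxtrot}; each meets A ∖ {charlie}, so x IS a limit point.
  x = delta: opens ∋ x are {delta, echo}, {delta, echo, foxtrot}, {charlie, delta, echo, foxtrot}; each meets A ∖ {delta}, so x IS a limit point.
  x = echo: open {echo} ∋ x has {echo} ∩ (A ∖ {echo}) = ∅, so x is NOT a limit point.
  x = foxtrot: open {foxtrot} ∋ x has {foxtrot} ∩ (A ∖ {foxtrot}) = ∅, so x is NOT a limit point.
Collecting: A' = {charlie, delta}.


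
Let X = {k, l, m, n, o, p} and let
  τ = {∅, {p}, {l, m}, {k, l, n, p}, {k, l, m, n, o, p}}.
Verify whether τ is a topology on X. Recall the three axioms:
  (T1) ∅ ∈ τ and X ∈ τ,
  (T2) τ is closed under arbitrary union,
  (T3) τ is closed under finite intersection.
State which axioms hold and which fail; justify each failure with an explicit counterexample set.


τ is NOT a topology on X.

Axiom (T1): ∅ ∈ τ? Yes; X ∈ τ? Yes.
Axiom (T2/T3): check pairwise unions and intersections of members of τ.
Counterexample for (T2): {p} ∪ {l, m} = {l, m, p} ∉ τ. Therefore τ is NOT a topology.


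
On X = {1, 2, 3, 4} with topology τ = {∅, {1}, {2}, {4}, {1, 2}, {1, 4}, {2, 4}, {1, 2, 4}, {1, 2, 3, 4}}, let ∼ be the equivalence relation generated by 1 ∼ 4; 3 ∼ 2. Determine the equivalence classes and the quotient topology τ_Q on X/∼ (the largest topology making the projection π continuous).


X/∼ = {[1=4], [2=3]}; |τ_Q| = 3.

Equivalence classes: [1=4], [2=3].
Quotient map π: X → X/∼ sends 1 ↦ [1=4], 2 ↦ [2=3], 3 ↦ [2=3], 4 ↦ [1=4].
For each subset V ⊆ X/∼, compute π^{-1}(V) ⊆ X and check whether π^{-1}(V) ∈ τ. V is open in τ_Q iff π^{-1}(V) ∈ τ.
  V = {}: π^{-1}(V) = ∅ ∈ τ ✓.
  V = {[1=4]}: π^{-1}(V) = {1, 4} ∈ τ ✓.
  V = {[2=3]}: π^{-1}(V) = {2, 3} ∉ τ ✗.
  V = {[1=4], [2=3]}: π^{-1}(V) = {1, 2, 3, 4} ∈ τ ✓.
Open sets in the quotient: τ_Q = {{}, {[1=4]}, {[1=4], [2=3]}} (3 elements).


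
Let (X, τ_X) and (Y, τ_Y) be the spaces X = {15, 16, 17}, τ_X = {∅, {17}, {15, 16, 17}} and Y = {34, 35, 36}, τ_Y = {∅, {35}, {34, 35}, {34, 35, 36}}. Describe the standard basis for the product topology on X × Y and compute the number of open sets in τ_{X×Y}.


Basis B = {∅ × ∅, {17} × {35}, {17} × {34, 35}, {15, 16, 17} × {35}, {17} × {34, 35, 36}, {15, 16, 17} × {34, 35}, {15, 16, 17} × {34, 35, 36}}; |τ_{X×Y}| = 10.

Enumerate products U × V with U ∈ τ_X, V ∈ τ_Y (deduplicated):
  ∅ × ∅ = {} (∅)
  {17} × {35} = {(17,35)}
  {17} × {34, 35} = {(17,34), (17,35)}
  {15, 16, 17} × {35} = {(15,35), (16,35), (17,35)}
  {17} × {34, 35, 36} = {(17,34), (17,35), (17,36)}
  {15, 16, 17} × {34, 35} = {(15,34), (15,35), (16,34), (16,35), (17,34), (17,35)}
  {15, 16, 17} × {34, 35, 36} = {(15,34), (15,35), (15,36), (16,34), (16,35), (16,36), (17,34), (17,35), (17,36)}
These 7 distinct sets form the basis B.
Close under arbitrary unions to get τ_{X×Y}; counting gives |τ_{X×Y}| = 10.


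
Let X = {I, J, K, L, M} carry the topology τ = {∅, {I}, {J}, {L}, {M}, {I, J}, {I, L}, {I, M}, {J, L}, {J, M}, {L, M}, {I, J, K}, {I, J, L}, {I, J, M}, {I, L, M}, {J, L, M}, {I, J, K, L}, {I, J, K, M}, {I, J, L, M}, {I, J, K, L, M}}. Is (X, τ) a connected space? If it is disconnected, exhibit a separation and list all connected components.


(X, τ) is disconnected; components = [{L}, {M}, {I, J, K}].

Find clopen sets (U ∈ τ with X ∖ U ∈ τ):
  U = ∅, X ∖ U = {I, J, K, L, M} — both open, so U is clopen.
  U = {L}, X ∖ U = {I, J, K, M} — both open, so U is clopen.
  U = {M}, X ∖ U = {I, J, K, L} — both open, so U is clopen.
  U = {L, M}, X ∖ U = {I, J, K} — both open, so U is clopen.
  U = {I, J, K}, X ∖ U = {L, M} — both open, so U is clopen.
  U = {I, J, K, L}, X ∖ U = {M} — both open, so U is clopen.
  U = {I, J, K, M}, X ∖ U = {L} — both open, so U is clopen.
  U = {I, J, K, L, M}, X ∖ U = ∅ — both open, so U is clopen.
Nontrivial clopen(s) exist: e.g. {M}. So (X, τ) is disconnected.
Compute connected components by grouping points that agree on all clopens:
  component: {L}
  component: {M}
  component: {I, J, K}


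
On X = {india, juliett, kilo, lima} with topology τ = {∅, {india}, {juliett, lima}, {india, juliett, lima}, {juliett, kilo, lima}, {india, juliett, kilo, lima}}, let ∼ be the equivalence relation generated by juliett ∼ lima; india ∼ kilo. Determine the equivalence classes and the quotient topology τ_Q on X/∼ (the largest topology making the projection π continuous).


X/∼ = {[india=kilo], [juliett=lima]}; |τ_Q| = 3.

Equivalence classes: [india=kilo], [juliett=lima].
Quotient map π: X → X/∼ sends india ↦ [india=kilo], juliett ↦ [juliett=lima], kilo ↦ [india=kilo], lima ↦ [juliett=lima].
For each subset V ⊆ X/∼, compute π^{-1}(V) ⊆ X and check whether π^{-1}(V) ∈ τ. V is open in τ_Q iff π^{-1}(V) ∈ τ.
  V = {}: π^{-1}(V) = ∅ ∈ τ ✓.
  V = {[india=kilo]}: π^{-1}(V) = {india, kilo} ∉ τ ✗.
  V = {[juliett=lima]}: π^{-1}(V) = {juliett, lima} ∈ τ ✓.
  V = {[india=kilo], [juliett=lima]}: π^{-1}(V) = {india, juliett, kilo, lima} ∈ τ ✓.
Open sets in the quotient: τ_Q = {{}, {[juliett=lima]}, {[india=kilo], [juliett=lima]}} (3 elements).


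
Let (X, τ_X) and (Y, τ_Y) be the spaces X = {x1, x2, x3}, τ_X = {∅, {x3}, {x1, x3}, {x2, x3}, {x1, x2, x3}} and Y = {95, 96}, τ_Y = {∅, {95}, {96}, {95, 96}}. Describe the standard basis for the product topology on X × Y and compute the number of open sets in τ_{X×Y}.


Basis B = {∅ × ∅, {x3} × {95}, {x3} × {96}, {x1, x3} × {95}, {x1, x3} × {96}, {x2, x3} × {95}, {x2, x3} × {96}, {x3} × {95, 96}, {x1, x2, x3} × {95}, {x1, x2, x3} × {96}, {x1, x3} × {95, 96}, {x2, x3} × {95, 96}, {x1, x2, x3} × {95, 96}}; |τ_{X×Y}| = 25.

Enumerate products U × V with U ∈ τ_X, V ∈ τ_Y (deduplicated):
  ∅ × ∅ = {} (∅)
  {x3} × {95} = {(x3,95)}
  {x3} × {96} = {(x3,96)}
  {x1, x3} × {95} = {(x1,95), (x3,95)}
  {x1, x3} × {96} = {(x1,96), (x3,96)}
  {x2, x3} × {95} = {(x2,95), (x3,95)}
  {x2, x3} × {96} = {(x2,96), (x3,96)}
  {x3} × {95, 96} = {(x3,95), (x3,96)}
  {x1, x2, x3} × {95} = {(x1,95), (x2,95), (x3,95)}
  {x1, x2, x3} × {96} = {(x1,96), (x2,96), (x3,96)}
  {x1, x3} × {95, 96} = {(x1,95), (x1,96), (x3,95), (x3,96)}
  {x2, x3} × {95, 96} = {(x2,95), (x2,96), (x3,95), (x3,96)}
  {x1, x2, x3} × {95, 96} = {(x1,95), (x1,96), (x2,95), (x2,96), (x3,95), (x3,96)}
These 13 distinct sets form the basis B.
Close under arbitrary unions to get τ_{X×Y}; counting gives |τ_{X×Y}| = 25.


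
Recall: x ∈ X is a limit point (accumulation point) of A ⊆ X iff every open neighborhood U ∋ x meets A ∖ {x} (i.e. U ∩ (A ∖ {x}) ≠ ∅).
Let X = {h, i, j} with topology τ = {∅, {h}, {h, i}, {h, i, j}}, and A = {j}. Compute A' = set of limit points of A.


A' = ∅

For each x ∈ X, list the open sets U ∈ τ with x ∈ U, then check whether U ∩ (A ∖ {x}) ≠ ∅ for every such U.
  x = h: open {h} ∋ x has {h} ∩ (A ∖ {h}) = ∅, so x is NOT a limit point.
  x = i: open {h, i} ∋ x has {h, i} ∩ (A ∖ {i}) = ∅, so x is NOT a limit point.
  x = j: open {h, i, j} ∋ x has {h, i, j} ∩ (A ∖ {j}) = ∅, so x is NOT a limit point.
Collecting: A' = ∅.


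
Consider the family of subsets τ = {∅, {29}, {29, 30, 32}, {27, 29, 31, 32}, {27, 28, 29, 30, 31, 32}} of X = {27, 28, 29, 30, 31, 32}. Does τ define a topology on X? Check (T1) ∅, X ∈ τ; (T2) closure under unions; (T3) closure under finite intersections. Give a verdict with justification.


τ is NOT a topology on X.

Axiom (T1): ∅ ∈ τ? Yes; X ∈ τ? Yes.
Axiom (T2/T3): check pairwise unions and intersections of members of τ.
Counterexample for (T3): {29, 30, 32} ∩ {27, 29, 31, 32} = {29, 32} ∉ τ. Therefore τ is NOT a topology.


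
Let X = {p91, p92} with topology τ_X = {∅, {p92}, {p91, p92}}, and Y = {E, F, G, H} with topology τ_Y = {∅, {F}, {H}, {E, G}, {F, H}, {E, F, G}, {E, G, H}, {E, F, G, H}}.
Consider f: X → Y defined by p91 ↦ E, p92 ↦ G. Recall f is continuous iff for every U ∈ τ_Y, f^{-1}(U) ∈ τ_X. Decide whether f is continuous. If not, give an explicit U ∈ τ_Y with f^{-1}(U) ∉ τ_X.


f IS continuous.

Compute f^{-1}(U) for each U ∈ τ_Y:
  U = ∅: f^{-1}(U) = ∅ ∈ τ_X ✓.
  U = {F}: f^{-1}(U) = ∅ ∈ τ_X ✓.
  U = {H}: f^{-1}(U) = ∅ ∈ τ_X ✓.
  U = {E, G}: f^{-1}(U) = {p91, p92} ∈ τ_X ✓.
  U = {F, H}: f^{-1}(U) = ∅ ∈ τ_X ✓.
  U = {E, F, G}: f^{-1}(U) = {p91, p92} ∈ τ_X ✓.
  U = {E, G, H}: f^{-1}(U) = {p91, p92} ∈ τ_X ✓.
  U = {E, F, G, H}: f^{-1}(U) = {p91, p92} ∈ τ_X ✓.
Every preimage lies in τ_X, so f IS continuous.


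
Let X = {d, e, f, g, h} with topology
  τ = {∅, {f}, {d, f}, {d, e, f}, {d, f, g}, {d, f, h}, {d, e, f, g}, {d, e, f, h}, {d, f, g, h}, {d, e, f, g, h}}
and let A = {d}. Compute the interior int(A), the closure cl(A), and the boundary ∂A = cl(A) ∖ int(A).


int(A) = ∅, cl(A) = {d, e, g, h}, ∂A = {d, e, g, h}.

Closed sets in (X, τ) are complements of opens:
  closed(X, τ) = {∅, {e}, {g}, {h}, {e, g}, {e, h}, {g, h}, {e, g, h}, {d, e, g, h}, {d, e, f, g, h}}.
int(A) = ⋃ {U ∈ τ : U ⊆ A}. Opens contained in A: ∅.
Taking the union of these: int(A) = ∅.
cl(A) = ⋂ {C closed : A ⊆ C}. Closed sets containing A: {d, e, g, h}, {d, e, f, g, h}.
Intersecting these: cl(A) = {d, e, g, h}.
∂A = cl(A) ∖ int(A) = {d, e, g, h} ∖ ∅ = {d, e, g, h}.


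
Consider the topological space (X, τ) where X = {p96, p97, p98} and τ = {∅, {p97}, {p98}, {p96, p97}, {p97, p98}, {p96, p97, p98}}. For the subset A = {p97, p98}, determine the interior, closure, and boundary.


int(A) = {p97, p98}, cl(A) = {p96, p97, p98}, ∂A = {p96}.

Closed sets in (X, τ) are complements of opens:
  closed(X, τ) = {∅, {p96}, {p98}, {p96, p97}, {p96, p98}, {p96, p97, p98}}.
int(A) = ⋃ {U ∈ τ : U ⊆ A}. Opens contained in A: ∅, {p97}, {p98}, {p97, p98}.
Taking the union of these: int(A) = {p97, p98}.
cl(A) = ⋂ {C closed : A ⊆ C}. Closed sets containing A: {p96, p97, p98}.
Intersecting these: cl(A) = {p96, p97, p98}.
∂A = cl(A) ∖ int(A) = {p96, p97, p98} ∖ {p97, p98} = {p96}.


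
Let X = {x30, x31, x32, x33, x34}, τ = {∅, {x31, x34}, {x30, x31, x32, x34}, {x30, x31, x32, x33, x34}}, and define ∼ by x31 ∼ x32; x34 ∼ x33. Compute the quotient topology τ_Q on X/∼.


X/∼ = {[x30], [x31=x32], [x33=x34]}; |τ_Q| = 2.

Equivalence classes: [x30], [x31=x32], [x33=x34].
Quotient map π: X → X/∼ sends x30 ↦ [x30], x31 ↦ [x31=x32], x32 ↦ [x31=x32], x33 ↦ [x33=x34], x34 ↦ [x33=x34].
For each subset V ⊆ X/∼, compute π^{-1}(V) ⊆ X and check whether π^{-1}(V) ∈ τ. V is open in τ_Q iff π^{-1}(V) ∈ τ.
  V = {}: π^{-1}(V) = ∅ ∈ τ ✓.
  V = {[x30]}: π^{-1}(V) = {x30} ∉ τ ✗.
  V = {[x31=x32]}: π^{-1}(V) = {x31, x32} ∉ τ ✗.
  V = {[x30], [x31=x32]}: π^{-1}(V) = {x30, x31, x32} ∉ τ ✗.
  V = {[x33=x34]}: π^{-1}(V) = {x33, x34} ∉ τ ✗.
  V = {[x30], [x33=x34]}: π^{-1}(V) = {x30, x33, x34} ∉ τ ✗.
  V = {[x31=x32], [x33=x34]}: π^{-1}(V) = {x31, x32, x33, x34} ∉ τ ✗.
  V = {[x30], [x31=x32], [x33=x34]}: π^{-1}(V) = {x30, x31, x32, x33, x34} ∈ τ ✓.
Open sets in the quotient: τ_Q = {{}, {[x30], [x31=x32], [x33=x34]}} (2 elements).


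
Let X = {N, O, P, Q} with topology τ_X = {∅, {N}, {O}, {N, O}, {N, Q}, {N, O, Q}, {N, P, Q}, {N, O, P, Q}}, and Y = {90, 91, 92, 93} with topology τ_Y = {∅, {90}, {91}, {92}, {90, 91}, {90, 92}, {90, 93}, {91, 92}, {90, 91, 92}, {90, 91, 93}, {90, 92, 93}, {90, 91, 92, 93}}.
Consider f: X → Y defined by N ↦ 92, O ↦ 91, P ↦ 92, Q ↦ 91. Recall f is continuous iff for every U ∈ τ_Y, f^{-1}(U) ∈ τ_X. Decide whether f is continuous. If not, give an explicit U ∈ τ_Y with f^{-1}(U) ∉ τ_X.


f is NOT continuous.

Compute f^{-1}(U) for each U ∈ τ_Y:
  U = ∅: f^{-1}(U) = ∅ ∈ τ_X ✓.
  U = {90}: f^{-1}(U) = ∅ ∈ τ_X ✓.
  U = {91}: f^{-1}(U) = {O, Q} ∉ τ_X ✗.
  U = {92}: f^{-1}(U) = {N, P} ∉ τ_X ✗.
  U = {90, 91}: f^{-1}(U) = {O, Q} ∉ τ_X ✗.
  U = {90, 92}: f^{-1}(U) = {N, P} ∉ τ_X ✗.
  U = {90, 93}: f^{-1}(U) = ∅ ∈ τ_X ✓.
  U = {91, 92}: f^{-1}(U) = {N, O, P, Q} ∈ τ_X ✓.
  U = {90, 91, 92}: f^{-1}(U) = {N, O, P, Q} ∈ τ_X ✓.
  U = {90, 91, 93}: f^{-1}(U) = {O, Q} ∉ τ_X ✗.
  U = {90, 92, 93}: f^{-1}(U) = {N, P} ∉ τ_X ✗.
  U = {90, 91, 92, 93}: f^{-1}(U) = {N, O, P, Q} ∈ τ_X ✓.
Found U = {91} with f^{-1}(U) = {O, Q} not in τ_X. Therefore f is NOT continuous.


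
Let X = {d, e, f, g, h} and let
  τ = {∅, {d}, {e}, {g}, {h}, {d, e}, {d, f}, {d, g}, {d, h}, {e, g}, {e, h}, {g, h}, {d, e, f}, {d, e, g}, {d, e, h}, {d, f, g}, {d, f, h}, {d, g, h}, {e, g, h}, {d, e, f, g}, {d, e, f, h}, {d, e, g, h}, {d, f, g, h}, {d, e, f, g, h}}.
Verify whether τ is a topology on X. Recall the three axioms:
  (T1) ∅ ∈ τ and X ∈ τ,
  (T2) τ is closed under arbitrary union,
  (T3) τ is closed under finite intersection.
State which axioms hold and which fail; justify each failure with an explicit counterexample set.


τ IS a topology on X.

Axiom (T1): ∅ ∈ τ? Yes; X ∈ τ? Yes.
Axiom (T2/T3): check pairwise unions and intersections of members of τ.
All pairwise intersections and unions checked — each lies in τ. Therefore τ satisfies (T1), (T2), (T3): it IS a topology on X.


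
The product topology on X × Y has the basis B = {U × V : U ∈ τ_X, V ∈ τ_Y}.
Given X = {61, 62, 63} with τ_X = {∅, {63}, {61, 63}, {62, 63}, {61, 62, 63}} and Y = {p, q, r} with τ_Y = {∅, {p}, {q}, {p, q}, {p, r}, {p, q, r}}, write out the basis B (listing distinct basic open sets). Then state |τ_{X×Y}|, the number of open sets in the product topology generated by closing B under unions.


Basis B = {∅ × ∅, {63} × {p}, {63} × {q}, {61, 63} × {p}, {61, 63} × {q}, {62, 63} × {p}, {62, 63} × {q}, {63} × {p, q}, {63} × {p, r}, {61, 62, 63} × {p}, {61, 62, 63} × {q}, {63} × {p, q, r}, {61, 63} × {p, q}, {61, 63} × {p, r}, {62, 63} × {p, q}, {62, 63} × {p, r}, {61, 63} × {p, q, r}, {61, 62, 63} × {p, q}, {61, 62, 63} × {p, r}, {62, 63} × {p, q, r}, {61, 62, 63} × {p, q, r}}; |τ_{X×Y}| = 70.

Enumerate products U × V with U ∈ τ_X, V ∈ τ_Y (deduplicated):
  ∅ × ∅ = {} (∅)
  {63} × {p} = {(63,p)}
  {63} × {q} = {(63,q)}
  {61, 63} × {p} = {(61,p), (63,p)}
  {61, 63} × {q} = {(61,q), (63,q)}
  {62, 63} × {p} = {(62,p), (63,p)}
  {62, 63} × {q} = {(62,q), (63,q)}
  {63} × {p, q} = {(63,p), (63,q)}
  {63} × {p, r} = {(63,p), (63,r)}
  {61, 62, 63} × {p} = {(61,p), (62,p), (63,p)}
  {61, 62, 63} × {q} = {(61,q), (62,q), (63,q)}
  {63} × {p, q, r} = {(63,p), (63,q), (63,r)}
  {61, 63} × {p, q} = {(61,p), (61,q), (63,p), (63,q)}
  {61, 63} × {p, r} = {(61,p), (61,r), (63,p), (63,r)}
  {62, 63} × {p, q} = {(62,p), (62,q), (63,p), (63,q)}
  {62, 63} × {p, r} = {(62,p), (62,r), (63,p), (63,r)}
  {61, 63} × {p, q, r} = {(61,p), (61,q), (61,r), (63,p), (63,q), (63,r)}
  {61, 62, 63} × {p, q} = {(61,p), (61,q), (62,p), (62,q), (63,p), (63,q)}
  {61, 62, 63} × {p, r} = {(61,p), (61,r), (62,p), (62,r), (63,p), (63,r)}
  {62, 63} × {p, q, r} = {(62,p), (62,q), (62,r), (63,p), (63,q), (63,r)}
  {61, 62, 63} × {p, q, r} = {(61,p), (61,q), (61,r), (62,p), (62,q), (62,r), (63,p), (63,q), (63,r)}
These 21 distinct sets form the basis B.
Close under arbitrary unions to get τ_{X×Y}; counting gives |τ_{X×Y}| = 70.


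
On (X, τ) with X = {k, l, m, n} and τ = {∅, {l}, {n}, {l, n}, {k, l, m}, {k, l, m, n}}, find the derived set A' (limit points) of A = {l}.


A' = {k, m}

For each x ∈ X, list the open sets U ∈ τ with x ∈ U, then check whether U ∩ (A ∖ {x}) ≠ ∅ for every such U.
  x = k: opens ∋ x are {k, l, m}, {k, l, m, n}; each meets A ∖ {k}, so x IS a limit point.
  x = l: open {l} ∋ x has {l} ∩ (A ∖ {l}) = ∅, so x is NOT a limit point.
  x = m: opens ∋ x are {k, l, m}, {k, l, m, n}; each meets A ∖ {m}, so x IS a limit point.
  x = n: open {n} ∋ x has {n} ∩ (A ∖ {n}) = ∅, so x is NOT a limit point.
Collecting: A' = {k, m}.


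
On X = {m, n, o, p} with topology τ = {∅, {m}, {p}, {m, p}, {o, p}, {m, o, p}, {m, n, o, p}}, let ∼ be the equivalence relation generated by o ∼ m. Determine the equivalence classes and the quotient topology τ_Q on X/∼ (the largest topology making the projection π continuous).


X/∼ = {[m=o], [n], [p]}; |τ_Q| = 4.

Equivalence classes: [m=o], [n], [p].
Quotient map π: X → X/∼ sends m ↦ [m=o], n ↦ [n], o ↦ [m=o], p ↦ [p].
For each subset V ⊆ X/∼, compute π^{-1}(V) ⊆ X and check whether π^{-1}(V) ∈ τ. V is open in τ_Q iff π^{-1}(V) ∈ τ.
  V = {}: π^{-1}(V) = ∅ ∈ τ ✓.
  V = {[m=o]}: π^{-1}(V) = {m, o} ∉ τ ✗.
  V = {[n]}: π^{-1}(V) = {n} ∉ τ ✗.
  V = {[m=o], [n]}: π^{-1}(V) = {m, n, o} ∉ τ ✗.
  V = {[p]}: π^{-1}(V) = {p} ∈ τ ✓.
  V = {[m=o], [p]}: π^{-1}(V) = {m, o, p} ∈ τ ✓.
  V = {[n], [p]}: π^{-1}(V) = {n, p} ∉ τ ✗.
  V = {[m=o], [n], [p]}: π^{-1}(V) = {m, n, o, p} ∈ τ ✓.
Open sets in the quotient: τ_Q = {{}, {[p]}, {[m=o], [p]}, {[m=o], [n], [p]}} (4 elements).


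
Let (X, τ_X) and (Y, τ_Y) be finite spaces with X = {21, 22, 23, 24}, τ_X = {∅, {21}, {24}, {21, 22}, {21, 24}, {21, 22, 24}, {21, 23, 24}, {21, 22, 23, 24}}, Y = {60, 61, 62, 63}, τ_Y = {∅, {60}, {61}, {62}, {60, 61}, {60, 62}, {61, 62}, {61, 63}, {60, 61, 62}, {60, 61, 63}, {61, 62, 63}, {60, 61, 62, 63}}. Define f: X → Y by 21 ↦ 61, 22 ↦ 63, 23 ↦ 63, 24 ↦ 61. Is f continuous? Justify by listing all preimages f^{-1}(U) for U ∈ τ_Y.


f IS continuous.

Compute f^{-1}(U) for each U ∈ τ_Y:
  U = ∅: f^{-1}(U) = ∅ ∈ τ_X ✓.
  U = {60}: f^{-1}(U) = ∅ ∈ τ_X ✓.
  U = {61}: f^{-1}(U) = {21, 24} ∈ τ_X ✓.
  U = {62}: f^{-1}(U) = ∅ ∈ τ_X ✓.
  U = {60, 61}: f^{-1}(U) = {21, 24} ∈ τ_X ✓.
  U = {60, 62}: f^{-1}(U) = ∅ ∈ τ_X ✓.
  U = {61, 62}: f^{-1}(U) = {21, 24} ∈ τ_X ✓.
  U = {61, 63}: f^{-1}(U) = {21, 22, 23, 24} ∈ τ_X ✓.
  U = {60, 61, 62}: f^{-1}(U) = {21, 24} ∈ τ_X ✓.
  U = {60, 61, 63}: f^{-1}(U) = {21, 22, 23, 24} ∈ τ_X ✓.
  U = {61, 62, 63}: f^{-1}(U) = {21, 22, 23, 24} ∈ τ_X ✓.
  U = {60, 61, 62, 63}: f^{-1}(U) = {21, 22, 23, 24} ∈ τ_X ✓.
Every preimage lies in τ_X, so f IS continuous.
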